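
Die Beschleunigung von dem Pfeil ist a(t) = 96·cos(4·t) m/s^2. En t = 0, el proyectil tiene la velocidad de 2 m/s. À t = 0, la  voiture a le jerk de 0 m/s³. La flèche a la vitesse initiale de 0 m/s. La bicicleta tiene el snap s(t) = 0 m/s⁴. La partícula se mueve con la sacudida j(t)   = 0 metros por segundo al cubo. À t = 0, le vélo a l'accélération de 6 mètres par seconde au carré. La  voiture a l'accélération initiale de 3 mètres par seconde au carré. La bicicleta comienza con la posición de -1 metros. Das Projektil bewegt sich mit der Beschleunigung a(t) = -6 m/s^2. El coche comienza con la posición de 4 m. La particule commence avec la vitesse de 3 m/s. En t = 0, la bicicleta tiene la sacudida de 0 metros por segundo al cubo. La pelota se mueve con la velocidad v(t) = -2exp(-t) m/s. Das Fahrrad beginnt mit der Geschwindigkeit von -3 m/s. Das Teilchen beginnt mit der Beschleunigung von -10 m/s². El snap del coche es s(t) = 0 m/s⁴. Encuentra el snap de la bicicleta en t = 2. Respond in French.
De l'équation du snap s(t) = 0, nous substituons t = 2 pour obtenir s = 0.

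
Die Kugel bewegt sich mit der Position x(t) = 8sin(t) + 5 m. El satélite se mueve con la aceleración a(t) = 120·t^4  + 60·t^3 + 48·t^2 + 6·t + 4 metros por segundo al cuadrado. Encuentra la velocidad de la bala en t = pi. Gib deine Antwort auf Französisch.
En partant de la position x(t) = 8·sin(t) + 5, nous prenons 1 dérivée. En prenant d/dt de x(t), nous trouvons v(t) = 8·cos(t). De l'équation de la vitesse v(t) = 8·cos(t), nous substituons t = pi pour obtenir v = -8.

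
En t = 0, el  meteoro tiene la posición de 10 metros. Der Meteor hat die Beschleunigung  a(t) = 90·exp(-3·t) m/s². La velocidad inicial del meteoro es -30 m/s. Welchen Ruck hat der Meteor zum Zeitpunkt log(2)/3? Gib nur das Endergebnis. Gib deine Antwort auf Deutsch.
j(log(2)/3) = -135.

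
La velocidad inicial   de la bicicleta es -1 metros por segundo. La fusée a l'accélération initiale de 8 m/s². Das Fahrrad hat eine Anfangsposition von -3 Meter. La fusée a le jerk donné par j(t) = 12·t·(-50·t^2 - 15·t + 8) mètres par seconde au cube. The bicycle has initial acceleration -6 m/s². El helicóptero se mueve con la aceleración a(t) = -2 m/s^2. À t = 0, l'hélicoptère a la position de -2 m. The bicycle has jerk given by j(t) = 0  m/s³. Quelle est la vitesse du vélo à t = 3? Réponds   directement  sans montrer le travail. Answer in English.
The answer is -19.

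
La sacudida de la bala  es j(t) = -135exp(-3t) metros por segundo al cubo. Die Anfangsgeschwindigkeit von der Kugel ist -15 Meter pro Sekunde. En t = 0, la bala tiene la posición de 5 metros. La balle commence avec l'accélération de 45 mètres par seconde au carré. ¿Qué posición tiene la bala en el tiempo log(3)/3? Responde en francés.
En partant du jerk j(t) = -135·exp(-3·t), nous prenons 3 intégrales. L'intégrale du jerk est l'accélération. En utilisant a(0) = 45, nous obtenons a(t) = 45·exp(-3·t). En intégrant l'accélération et en utilisant la condition initiale v(0) = -15, nous obtenons v(t) = -15·exp(-3·t). La primitive de la vitesse, avec x(0) = 5, donne la position: x(t) = 5·exp(-3·t). En utilisant x(t) = 5·exp(-3·t) et en substituant t = log(3)/3, nous trouvons x = 5/3.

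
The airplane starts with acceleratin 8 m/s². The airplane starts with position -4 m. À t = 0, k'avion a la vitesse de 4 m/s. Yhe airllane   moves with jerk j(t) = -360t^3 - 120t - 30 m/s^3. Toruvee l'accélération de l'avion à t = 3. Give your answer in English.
We must find the integral of our jerk equation j(t) = -360·t^3 - 120·t - 30 1 time. The antiderivative of jerk, with a(0) = 8, gives acceleration: a(t) = -90·t^4 - 60·t^2 - 30·t + 8. Using a(t) = -90·t^4 - 60·t^2 - 30·t + 8 and substituting t = 3, we find a = -7912.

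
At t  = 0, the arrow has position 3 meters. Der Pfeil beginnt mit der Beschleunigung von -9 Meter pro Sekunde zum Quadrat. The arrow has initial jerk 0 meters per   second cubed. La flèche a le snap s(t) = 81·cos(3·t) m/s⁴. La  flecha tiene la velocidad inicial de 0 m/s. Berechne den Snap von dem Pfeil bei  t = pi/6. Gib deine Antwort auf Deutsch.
Wir haben den Snap s(t) = 81·cos(3·t). Durch Einsetzen von t = pi/6: s(pi/6) = 0.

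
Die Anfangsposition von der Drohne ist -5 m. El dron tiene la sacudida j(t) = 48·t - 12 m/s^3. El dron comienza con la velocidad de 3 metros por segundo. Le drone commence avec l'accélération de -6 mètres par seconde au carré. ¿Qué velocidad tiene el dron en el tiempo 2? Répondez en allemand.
Ausgehend von dem Ruck j(t) = 48·t - 12, nehmen wir 2 Stammfunktionen. Durch Integration von dem Ruck und Verwendung der Anfangsbedingung a(0) = -6, erhalten wir a(t) = 24·t^2 - 12·t - 6. Durch Integration von der Beschleunigung und Verwendung der Anfangsbedingung v(0) = 3, erhalten wir v(t) = 8·t^3 - 6·t^2 - 6·t + 3. Aus der Gleichung für die Geschwindigkeit v(t) = 8·t^3 - 6·t^2 - 6·t + 3, setzen wir t = 2 ein und erhalten v = 31.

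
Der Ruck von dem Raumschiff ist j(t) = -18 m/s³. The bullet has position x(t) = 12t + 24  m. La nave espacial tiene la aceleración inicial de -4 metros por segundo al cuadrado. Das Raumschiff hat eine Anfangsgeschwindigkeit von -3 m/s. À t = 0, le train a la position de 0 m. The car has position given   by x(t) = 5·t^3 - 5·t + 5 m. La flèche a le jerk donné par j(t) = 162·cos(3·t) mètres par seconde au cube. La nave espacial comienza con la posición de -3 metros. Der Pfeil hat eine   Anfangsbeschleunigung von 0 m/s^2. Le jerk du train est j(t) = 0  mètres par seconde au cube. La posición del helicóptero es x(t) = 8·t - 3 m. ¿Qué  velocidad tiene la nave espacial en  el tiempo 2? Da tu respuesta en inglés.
Starting from jerk j(t) = -18, we take 2 integrals. The integral of jerk, with a(0) = -4, gives acceleration: a(t) = -18·t - 4. Integrating acceleration and using the initial condition v(0) = -3, we get v(t) = -9·t^2 - 4·t - 3. We have velocity v(t) = -9·t^2 - 4·t - 3. Substituting t = 2: v(2) = -47.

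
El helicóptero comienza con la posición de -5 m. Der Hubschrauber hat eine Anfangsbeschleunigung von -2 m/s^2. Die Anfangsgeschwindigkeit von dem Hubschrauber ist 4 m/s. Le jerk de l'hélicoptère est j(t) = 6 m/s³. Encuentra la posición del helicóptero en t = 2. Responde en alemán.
Um dies zu lösen, müssen wir 3 Integrale unserer Gleichung für den Ruck j(t) = 6 finden. Das Integral von dem Ruck ist die Beschleunigung. Mit a(0) = -2 erhalten wir a(t) = 6·t - 2. Das Integral von der Beschleunigung, mit v(0) = 4, ergibt die Geschwindigkeit: v(t) = 3·t^2 - 2·t + 4. Die Stammfunktion von der Geschwindigkeit ist die Position. Mit x(0) = -5 erhalten wir x(t) = t^3 - t^2 + 4·t - 5. Wir haben die Position x(t) = t^3 - t^2 + 4·t - 5. Durch Einsetzen von t = 2: x(2) = 7.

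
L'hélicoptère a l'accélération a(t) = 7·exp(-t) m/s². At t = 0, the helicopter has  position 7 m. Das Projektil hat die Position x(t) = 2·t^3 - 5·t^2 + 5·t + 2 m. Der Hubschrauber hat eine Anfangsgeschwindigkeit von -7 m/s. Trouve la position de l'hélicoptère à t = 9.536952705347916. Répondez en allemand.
Um dies zu lösen, müssen wir 2 Integrale unserer Gleichung für die Beschleunigung a(t) = 7·exp(-t) finden. Mit ∫a(t)dt und Anwendung von v(0) = -7, finden wir v(t) = -7·exp(-t). Das Integral von der Geschwindigkeit, mit x(0) = 7, ergibt die Position: x(t) = 7·exp(-t). Mit x(t) = 7·exp(-t) und Einsetzen von t = 9.536952705347916, finden wir x = 0.000504954336124806.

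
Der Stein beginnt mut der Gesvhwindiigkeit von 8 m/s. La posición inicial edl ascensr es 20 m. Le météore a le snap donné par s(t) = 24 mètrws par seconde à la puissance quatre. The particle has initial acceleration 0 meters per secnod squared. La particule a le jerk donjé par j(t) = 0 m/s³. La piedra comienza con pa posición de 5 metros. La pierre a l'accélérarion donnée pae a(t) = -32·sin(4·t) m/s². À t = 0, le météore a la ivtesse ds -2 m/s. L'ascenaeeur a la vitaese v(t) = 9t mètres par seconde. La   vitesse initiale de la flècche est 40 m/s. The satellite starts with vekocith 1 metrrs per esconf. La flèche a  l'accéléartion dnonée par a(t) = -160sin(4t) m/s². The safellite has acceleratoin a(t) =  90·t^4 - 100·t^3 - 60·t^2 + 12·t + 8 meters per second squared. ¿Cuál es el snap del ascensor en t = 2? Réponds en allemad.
Um dies zu lösen, müssen wir 3 Ableitungen unserer Gleichung für die Geschwindigkeit v(t) = 9·t nehmen. Mit d/dt von v(t) finden wir a(t) = 9. Mit d/dt von a(t) finden wir j(t) = 0. Mit d/dt von j(t) finden wir s(t) = 0. Aus der Gleichung für den Snap s(t) = 0, setzen wir t = 2 ein und erhalten s = 0.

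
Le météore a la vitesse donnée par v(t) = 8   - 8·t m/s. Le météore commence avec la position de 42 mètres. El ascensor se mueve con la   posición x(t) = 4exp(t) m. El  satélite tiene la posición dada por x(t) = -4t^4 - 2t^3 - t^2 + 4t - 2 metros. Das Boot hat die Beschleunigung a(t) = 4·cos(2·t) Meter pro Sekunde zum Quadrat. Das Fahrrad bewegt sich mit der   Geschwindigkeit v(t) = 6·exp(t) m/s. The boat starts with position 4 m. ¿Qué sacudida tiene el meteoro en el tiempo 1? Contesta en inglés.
To solve this, we need to take 2 derivatives of our velocity equation v(t) = 8 - 8·t. The derivative of velocity gives acceleration: a(t) = -8. Differentiating acceleration, we get jerk: j(t) = 0. From the given jerk equation j(t) = 0, we substitute t = 1 to get j = 0.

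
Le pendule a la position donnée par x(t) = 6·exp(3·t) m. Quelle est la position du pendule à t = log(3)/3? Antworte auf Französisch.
De l'équation de la position x(t) = 6·exp(3·t), nous substituons t = log(3)/3 pour obtenir x = 18.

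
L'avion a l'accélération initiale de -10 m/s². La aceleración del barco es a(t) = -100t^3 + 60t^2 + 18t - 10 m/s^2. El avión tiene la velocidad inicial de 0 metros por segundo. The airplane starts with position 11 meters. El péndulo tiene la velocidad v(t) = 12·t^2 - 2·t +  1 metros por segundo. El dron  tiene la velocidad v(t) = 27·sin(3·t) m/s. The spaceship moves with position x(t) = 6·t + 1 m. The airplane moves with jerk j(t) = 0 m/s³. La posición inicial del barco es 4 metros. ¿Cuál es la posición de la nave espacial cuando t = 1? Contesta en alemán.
Aus der Gleichung für die Position x(t) = 6·t + 1, setzen wir t = 1 ein und erhalten x = 7.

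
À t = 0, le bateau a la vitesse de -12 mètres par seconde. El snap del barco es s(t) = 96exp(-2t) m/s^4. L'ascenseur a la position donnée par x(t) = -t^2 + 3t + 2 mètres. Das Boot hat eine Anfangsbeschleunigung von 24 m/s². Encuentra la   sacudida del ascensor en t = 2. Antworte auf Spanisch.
Debemos derivar nuestra ecuación de la posición x(t) = -t^2 + 3·t + 2 3 veces. Tomando d/dt de x(t), encontramos v(t) = 3 - 2·t. Derivando la velocidad, obtenemos la aceleración: a(t) = -2. Derivando la aceleración, obtenemos la sacudida: j(t) = 0. De la ecuación de la sacudida j(t) = 0, sustituimos t = 2 para obtener j = 0.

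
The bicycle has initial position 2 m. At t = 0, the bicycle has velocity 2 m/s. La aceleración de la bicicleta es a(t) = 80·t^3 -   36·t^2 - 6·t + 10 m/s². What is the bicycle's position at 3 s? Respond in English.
To solve this, we need to take 2 integrals of our acceleration equation a(t) = 80·t^3 - 36·t^2 - 6·t + 10. The antiderivative of acceleration is velocity. Using v(0) = 2, we get v(t) = 20·t^4 - 12·t^3 - 3·t^2 + 10·t + 2. Finding the integral of v(t) and using x(0) = 2: x(t) = 4·t^5 - 3·t^4 - t^3 + 5·t^2 + 2·t + 2. We have position x(t) = 4·t^5 - 3·t^4 - t^3 + 5·t^2 + 2·t + 2. Substituting t = 3: x(3) = 755.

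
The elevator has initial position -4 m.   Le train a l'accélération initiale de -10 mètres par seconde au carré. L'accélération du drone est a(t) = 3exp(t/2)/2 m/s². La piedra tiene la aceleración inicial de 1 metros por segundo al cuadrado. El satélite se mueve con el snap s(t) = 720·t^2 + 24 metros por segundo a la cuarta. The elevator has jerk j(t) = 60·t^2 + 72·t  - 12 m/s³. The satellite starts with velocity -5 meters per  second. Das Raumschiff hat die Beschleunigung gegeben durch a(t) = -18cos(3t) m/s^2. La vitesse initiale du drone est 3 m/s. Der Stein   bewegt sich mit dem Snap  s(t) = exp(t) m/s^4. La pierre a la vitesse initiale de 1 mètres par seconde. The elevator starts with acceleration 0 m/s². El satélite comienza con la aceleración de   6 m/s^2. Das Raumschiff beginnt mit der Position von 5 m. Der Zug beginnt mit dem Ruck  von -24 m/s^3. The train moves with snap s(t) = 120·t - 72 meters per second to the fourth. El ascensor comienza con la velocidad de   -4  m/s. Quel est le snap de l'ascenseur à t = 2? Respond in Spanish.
Debemos derivar nuestra ecuación de la sacudida j(t) = 60·t^2 + 72·t - 12 1 vez. La derivada de la sacudida da el snap: s(t) = 120·t + 72. Usando s(t) = 120·t + 72 y sustituyendo t = 2, encontramos s = 312.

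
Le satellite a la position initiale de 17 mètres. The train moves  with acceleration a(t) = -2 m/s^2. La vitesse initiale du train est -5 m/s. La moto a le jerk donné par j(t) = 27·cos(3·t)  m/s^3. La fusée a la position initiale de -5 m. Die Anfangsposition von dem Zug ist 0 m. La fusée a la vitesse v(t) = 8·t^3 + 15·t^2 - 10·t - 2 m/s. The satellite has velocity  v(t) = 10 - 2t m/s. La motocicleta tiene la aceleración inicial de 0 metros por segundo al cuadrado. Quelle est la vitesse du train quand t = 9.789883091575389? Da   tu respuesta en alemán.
Um dies zu lösen, müssen wir 1 Integral unserer Gleichung für die Beschleunigung a(t) = -2 finden. Die Stammfunktion von der Beschleunigung, mit v(0) = -5, ergibt die Geschwindigkeit: v(t) = -2·t - 5. Aus der Gleichung für die Geschwindigkeit v(t) = -2·t - 5, setzen wir t = 9.789883091575389 ein und erhalten v = -24.5797661831508.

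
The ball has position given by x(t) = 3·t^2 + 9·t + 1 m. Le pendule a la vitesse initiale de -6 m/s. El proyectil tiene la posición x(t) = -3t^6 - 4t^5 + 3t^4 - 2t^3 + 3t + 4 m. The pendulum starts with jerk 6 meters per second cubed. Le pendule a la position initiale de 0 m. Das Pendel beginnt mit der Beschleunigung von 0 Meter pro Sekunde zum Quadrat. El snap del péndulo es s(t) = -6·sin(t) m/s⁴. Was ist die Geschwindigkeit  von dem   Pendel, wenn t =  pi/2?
Wir müssen unsere Gleichung für den Snap s(t) = -6·sin(t) 3-mal integrieren. Das Integral von dem Snap, mit j(0) = 6, ergibt den Ruck: j(t) = 6·cos(t). Die Stammfunktion von dem Ruck ist die Beschleunigung. Mit a(0) = 0 erhalten wir a(t) = 6·sin(t). Durch Integration von der Beschleunigung und Verwendung der Anfangsbedingung v(0) = -6, erhalten wir v(t) = -6·cos(t). Aus der Gleichung für die Geschwindigkeit v(t) = -6·cos(t), setzen wir t = pi/2 ein und erhalten v = 0.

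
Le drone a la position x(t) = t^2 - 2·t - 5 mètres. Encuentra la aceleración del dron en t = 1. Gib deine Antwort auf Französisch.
En partant de la position x(t) = t^2 - 2·t - 5, nous prenons 2 dérivées. En dérivant la position, nous obtenons la vitesse: v(t) = 2·t - 2. En prenant d/dt de v(t), nous trouvons a(t) = 2. Nous avons l'accélération a(t) = 2. En substituant t = 1: a(1) = 2.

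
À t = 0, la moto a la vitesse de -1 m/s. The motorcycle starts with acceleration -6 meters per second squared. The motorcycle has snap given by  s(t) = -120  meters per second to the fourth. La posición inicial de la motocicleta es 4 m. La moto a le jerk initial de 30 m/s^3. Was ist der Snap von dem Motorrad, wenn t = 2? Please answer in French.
Nous avons le snap s(t) = -120. En substituant t = 2: s(2) = -120.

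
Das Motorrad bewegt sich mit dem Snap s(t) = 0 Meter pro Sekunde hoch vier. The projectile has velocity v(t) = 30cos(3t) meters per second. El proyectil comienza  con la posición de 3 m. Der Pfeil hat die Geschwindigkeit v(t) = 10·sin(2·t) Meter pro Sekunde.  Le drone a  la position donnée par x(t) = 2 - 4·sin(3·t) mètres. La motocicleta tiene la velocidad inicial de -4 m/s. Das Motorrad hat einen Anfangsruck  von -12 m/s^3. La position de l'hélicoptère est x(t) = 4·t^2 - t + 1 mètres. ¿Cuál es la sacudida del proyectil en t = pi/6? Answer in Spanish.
Debemos derivar nuestra ecuación de la velocidad v(t) = 30·cos(3·t) 2 veces. Derivando la velocidad, obtenemos la aceleración: a(t) = -90·sin(3·t). Tomando d/dt de a(t), encontramos j(t) = -270·cos(3·t). Usando j(t) = -270·cos(3·t) y sustituyendo t = pi/6, encontramos j = 0.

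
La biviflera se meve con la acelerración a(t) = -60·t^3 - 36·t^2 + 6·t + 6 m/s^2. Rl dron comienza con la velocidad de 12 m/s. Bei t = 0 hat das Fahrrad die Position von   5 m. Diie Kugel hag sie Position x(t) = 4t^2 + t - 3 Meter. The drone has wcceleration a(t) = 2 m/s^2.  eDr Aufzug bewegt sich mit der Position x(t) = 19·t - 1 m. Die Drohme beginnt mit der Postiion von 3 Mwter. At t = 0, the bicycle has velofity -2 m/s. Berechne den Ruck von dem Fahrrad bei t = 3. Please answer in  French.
En partant de l'accélération a(t) = -60·t^3 - 36·t^2 + 6·t + 6, nous prenons 1 dérivée. En dérivant l'accélération, nous obtenons le jerk: j(t) = -180·t^2 - 72·t + 6. De l'équation du jerk j(t) = -180·t^2 - 72·t + 6, nous substituons t = 3 pour obtenir j = -1830.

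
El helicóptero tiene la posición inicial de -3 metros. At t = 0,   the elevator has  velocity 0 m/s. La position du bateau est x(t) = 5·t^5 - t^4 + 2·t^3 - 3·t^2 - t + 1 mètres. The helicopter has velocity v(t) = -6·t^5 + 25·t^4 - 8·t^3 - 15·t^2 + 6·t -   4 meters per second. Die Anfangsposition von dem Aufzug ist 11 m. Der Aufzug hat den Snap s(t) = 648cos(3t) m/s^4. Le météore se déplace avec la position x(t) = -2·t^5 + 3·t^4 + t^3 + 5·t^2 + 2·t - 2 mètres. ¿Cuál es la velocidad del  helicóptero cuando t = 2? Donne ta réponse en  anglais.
We have velocity v(t) = -6·t^5 + 25·t^4 - 8·t^3 - 15·t^2 + 6·t - 4. Substituting t = 2: v(2) = 92.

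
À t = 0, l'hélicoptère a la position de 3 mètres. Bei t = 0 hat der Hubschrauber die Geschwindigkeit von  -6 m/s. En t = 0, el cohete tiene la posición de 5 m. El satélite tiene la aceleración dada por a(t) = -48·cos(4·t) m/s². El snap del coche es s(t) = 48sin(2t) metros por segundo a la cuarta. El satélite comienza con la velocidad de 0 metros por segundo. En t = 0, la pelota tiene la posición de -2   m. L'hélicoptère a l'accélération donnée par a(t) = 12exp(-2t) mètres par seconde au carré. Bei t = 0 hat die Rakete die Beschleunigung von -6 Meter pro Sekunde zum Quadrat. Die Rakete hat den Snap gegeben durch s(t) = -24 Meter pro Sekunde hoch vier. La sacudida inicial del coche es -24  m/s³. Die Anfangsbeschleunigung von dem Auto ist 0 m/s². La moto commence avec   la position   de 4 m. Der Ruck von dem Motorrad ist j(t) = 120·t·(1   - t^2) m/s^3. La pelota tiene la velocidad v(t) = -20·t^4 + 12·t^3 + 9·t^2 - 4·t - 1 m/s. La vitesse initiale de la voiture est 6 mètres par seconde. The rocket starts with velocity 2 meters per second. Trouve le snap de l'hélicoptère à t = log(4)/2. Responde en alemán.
Um dies zu lösen, müssen wir 2 Ableitungen unserer Gleichung für die Beschleunigung a(t) = 12·exp(-2·t) nehmen. Durch Ableiten von der Beschleunigung erhalten wir den Ruck: j(t) = -24·exp(-2·t). Die Ableitung von dem Ruck ergibt den Snap: s(t) = 48·exp(-2·t). Mit s(t) = 48·exp(-2·t) und Einsetzen von t = log(4)/2, finden wir s = 12.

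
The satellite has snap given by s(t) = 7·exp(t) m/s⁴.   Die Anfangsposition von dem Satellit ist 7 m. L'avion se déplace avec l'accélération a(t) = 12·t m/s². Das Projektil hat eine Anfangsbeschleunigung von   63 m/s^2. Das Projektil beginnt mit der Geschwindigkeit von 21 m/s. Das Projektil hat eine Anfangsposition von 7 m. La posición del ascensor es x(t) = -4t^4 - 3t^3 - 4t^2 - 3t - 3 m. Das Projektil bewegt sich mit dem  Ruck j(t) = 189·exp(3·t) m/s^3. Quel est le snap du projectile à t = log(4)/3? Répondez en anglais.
We must differentiate our jerk equation j(t) = 189·exp(3·t) 1 time. Differentiating jerk, we get snap: s(t) = 567·exp(3·t). Using s(t) = 567·exp(3·t) and substituting t = log(4)/3, we find s = 2268.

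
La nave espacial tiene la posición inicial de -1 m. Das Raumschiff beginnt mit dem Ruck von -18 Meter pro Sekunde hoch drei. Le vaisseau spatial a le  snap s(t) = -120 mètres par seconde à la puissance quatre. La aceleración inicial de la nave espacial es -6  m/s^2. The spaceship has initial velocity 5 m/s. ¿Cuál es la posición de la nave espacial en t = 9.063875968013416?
Debemos encontrar la antiderivada de nuestra ecuación del snap s(t) = -120 4 veces. La antiderivada del snap es la sacudida. Usando j(0) = -18, obtenemos j(t) = -120·t - 18. Tomando ∫j(t)dt y aplicando a(0) = -6, encontramos a(t) = -60·t^2 - 18·t - 6. La integral de la aceleración es la velocidad. Usando v(0) = 5, obtenemos v(t) = -20·t^3 - 9·t^2 - 6·t + 5. La integral de la velocidad, con x(0) = -1, da la posición: x(t) = -5·t^4 - 3·t^3 - 3·t^2 + 5·t - 1. De la ecuación de la posición x(t) = -5·t^4 - 3·t^3 - 3·t^2 + 5·t - 1, sustituimos t = 9.063875968013416 para obtener x = -36182.3123641429.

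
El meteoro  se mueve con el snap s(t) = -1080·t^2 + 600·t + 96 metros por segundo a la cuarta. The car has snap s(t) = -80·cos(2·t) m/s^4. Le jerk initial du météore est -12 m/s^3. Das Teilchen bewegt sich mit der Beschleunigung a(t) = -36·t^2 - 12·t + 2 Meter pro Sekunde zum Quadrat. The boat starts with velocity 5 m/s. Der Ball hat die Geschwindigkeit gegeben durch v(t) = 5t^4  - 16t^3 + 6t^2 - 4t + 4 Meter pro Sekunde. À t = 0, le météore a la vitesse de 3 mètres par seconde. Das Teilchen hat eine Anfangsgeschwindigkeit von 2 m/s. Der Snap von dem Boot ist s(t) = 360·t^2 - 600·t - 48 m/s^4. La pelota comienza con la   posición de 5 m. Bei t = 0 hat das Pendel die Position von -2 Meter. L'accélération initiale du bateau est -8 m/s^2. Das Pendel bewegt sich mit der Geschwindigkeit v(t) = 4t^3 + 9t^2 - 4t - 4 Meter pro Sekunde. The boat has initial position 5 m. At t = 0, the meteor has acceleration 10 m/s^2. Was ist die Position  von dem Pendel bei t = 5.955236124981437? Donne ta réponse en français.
En partant de la vitesse v(t) = 4·t^3 + 9·t^2 - 4·t - 4, nous prenons 1 intégrale. En prenant ∫v(t)dt et en appliquant x(0) = -2, nous trouvons x(t) = t^4 + 3·t^3 - 2·t^2 - 4·t - 2. Nous avons la position x(t) = t^4 + 3·t^3 - 2·t^2 - 4·t - 2. En substituant t = 5.955236124981437: x(5.955236124981437) = 1794.60850675402.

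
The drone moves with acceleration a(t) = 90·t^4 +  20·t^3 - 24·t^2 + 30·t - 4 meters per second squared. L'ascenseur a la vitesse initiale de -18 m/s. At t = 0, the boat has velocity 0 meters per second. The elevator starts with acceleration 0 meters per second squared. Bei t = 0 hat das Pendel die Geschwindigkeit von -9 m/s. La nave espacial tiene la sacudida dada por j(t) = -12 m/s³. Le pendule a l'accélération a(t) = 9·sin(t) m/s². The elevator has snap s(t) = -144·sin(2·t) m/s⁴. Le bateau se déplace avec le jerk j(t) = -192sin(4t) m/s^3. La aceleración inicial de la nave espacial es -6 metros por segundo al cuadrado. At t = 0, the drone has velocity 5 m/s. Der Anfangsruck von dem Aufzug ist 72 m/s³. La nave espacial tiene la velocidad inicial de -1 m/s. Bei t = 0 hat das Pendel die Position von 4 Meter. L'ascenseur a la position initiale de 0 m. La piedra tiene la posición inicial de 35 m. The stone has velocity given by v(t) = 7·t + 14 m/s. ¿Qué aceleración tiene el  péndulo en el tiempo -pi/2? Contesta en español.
Usando a(t) = 9·sin(t) y sustituyendo t = -pi/2, encontramos a = -9.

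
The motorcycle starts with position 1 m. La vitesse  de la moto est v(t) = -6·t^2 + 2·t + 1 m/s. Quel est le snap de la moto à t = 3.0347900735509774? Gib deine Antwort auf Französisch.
Nous devons dériver notre équation de la vitesse v(t) = -6·t^2 + 2·t + 1 3 fois. La dérivée de la vitesse donne l'accélération: a(t) = 2 - 12·t. La dérivée de l'accélération donne le jerk: j(t) = -12. En dérivant le jerk, nous obtenons le snap: s(t) = 0. De l'équation du snap s(t) = 0, nous substituons t = 3.0347900735509774 pour obtenir s = 0.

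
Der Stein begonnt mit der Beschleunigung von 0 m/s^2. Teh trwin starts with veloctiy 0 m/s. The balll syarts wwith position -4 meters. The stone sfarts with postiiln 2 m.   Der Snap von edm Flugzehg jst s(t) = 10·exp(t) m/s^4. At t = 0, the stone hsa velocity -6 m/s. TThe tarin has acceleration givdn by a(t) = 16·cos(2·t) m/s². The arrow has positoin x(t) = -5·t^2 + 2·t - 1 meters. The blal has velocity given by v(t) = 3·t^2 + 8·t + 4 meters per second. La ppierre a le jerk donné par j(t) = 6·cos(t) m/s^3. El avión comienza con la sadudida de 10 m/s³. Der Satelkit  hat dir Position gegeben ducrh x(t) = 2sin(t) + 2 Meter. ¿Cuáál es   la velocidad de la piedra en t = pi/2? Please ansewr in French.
Nous devons trouver l'intégrale de notre équation du jerk j(t) = 6·cos(t) 2 fois. La primitive du jerk, avec a(0) = 0, donne l'accélération: a(t) = 6·sin(t). La primitive de l'accélération, avec v(0) = -6, donne la vitesse: v(t) = -6·cos(t). Nous avons la vitesse v(t) = -6·cos(t). En substituant t = pi/2: v(pi/2) = 0.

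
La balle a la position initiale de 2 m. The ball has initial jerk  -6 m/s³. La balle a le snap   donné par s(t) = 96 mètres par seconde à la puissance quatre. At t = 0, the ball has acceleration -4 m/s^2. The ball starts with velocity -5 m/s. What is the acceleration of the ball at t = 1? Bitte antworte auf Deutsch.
Wir müssen unsere Gleichung für den Snap s(t) = 96 2-mal integrieren. Durch Integration von dem Snap und Verwendung der Anfangsbedingung j(0) = -6, erhalten wir j(t) = 96·t - 6. Die Stammfunktion von dem Ruck ist die Beschleunigung. Mit a(0) = -4 erhalten wir a(t) = 48·t^2 - 6·t - 4. Mit a(t) = 48·t^2 - 6·t - 4 und Einsetzen von t = 1, finden wir a = 38.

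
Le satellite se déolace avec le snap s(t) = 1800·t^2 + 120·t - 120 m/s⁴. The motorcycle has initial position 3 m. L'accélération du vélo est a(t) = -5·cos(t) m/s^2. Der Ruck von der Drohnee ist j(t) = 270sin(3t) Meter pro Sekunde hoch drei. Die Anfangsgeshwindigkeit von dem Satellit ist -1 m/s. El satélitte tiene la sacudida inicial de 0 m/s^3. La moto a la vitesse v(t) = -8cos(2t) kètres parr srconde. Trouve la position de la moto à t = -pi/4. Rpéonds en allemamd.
Um dies zu lösen, müssen wir 1 Integral unserer Gleichung für die Geschwindigkeit v(t) = -8·cos(2·t) finden. Durch Integration von der Geschwindigkeit und Verwendung der Anfangsbedingung x(0) = 3, erhalten wir x(t) = 3 - 4·sin(2·t). Aus der Gleichung für die Position x(t) = 3 - 4·sin(2·t), setzen wir t = -pi/4 ein und erhalten x = 7.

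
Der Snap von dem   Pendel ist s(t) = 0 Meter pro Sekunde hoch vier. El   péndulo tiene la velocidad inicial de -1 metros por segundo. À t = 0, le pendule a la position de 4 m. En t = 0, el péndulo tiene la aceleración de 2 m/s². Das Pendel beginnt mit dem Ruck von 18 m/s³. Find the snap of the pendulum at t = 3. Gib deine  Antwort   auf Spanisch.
De la ecuación del snap s(t) = 0, sustituimos t = 3 para obtener s = 0.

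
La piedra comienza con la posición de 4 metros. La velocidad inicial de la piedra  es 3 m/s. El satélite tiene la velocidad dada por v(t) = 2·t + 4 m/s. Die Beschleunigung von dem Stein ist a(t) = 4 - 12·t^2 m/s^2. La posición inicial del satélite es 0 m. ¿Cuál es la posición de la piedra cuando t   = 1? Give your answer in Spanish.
Partiendo de la aceleración a(t) = 4 - 12·t^2, tomamos 2 antiderivadas. Integrando la aceleración y usando la condición inicial v(0) = 3, obtenemos v(t) = -4·t^3 + 4·t + 3. Integrando la velocidad y usando la condición inicial x(0) = 4, obtenemos x(t) = -t^4 + 2·t^2 + 3·t + 4. Tenemos la posición x(t) = -t^4 + 2·t^2 + 3·t + 4. Sustituyendo t = 1: x(1) = 8.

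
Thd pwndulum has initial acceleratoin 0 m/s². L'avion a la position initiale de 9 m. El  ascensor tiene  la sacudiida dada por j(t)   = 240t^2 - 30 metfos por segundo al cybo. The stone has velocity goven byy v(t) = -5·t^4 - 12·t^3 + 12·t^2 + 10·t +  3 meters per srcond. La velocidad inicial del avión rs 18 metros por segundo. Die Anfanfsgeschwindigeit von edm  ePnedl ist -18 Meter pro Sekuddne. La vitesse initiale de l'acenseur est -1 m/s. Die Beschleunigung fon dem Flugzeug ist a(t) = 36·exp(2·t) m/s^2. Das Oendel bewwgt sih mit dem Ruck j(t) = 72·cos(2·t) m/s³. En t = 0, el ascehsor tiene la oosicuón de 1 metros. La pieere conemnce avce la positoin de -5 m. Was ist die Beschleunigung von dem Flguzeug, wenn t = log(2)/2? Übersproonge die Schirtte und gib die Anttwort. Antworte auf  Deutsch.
Die Beschleunigung bei t = log(2)/2 ist a = 72.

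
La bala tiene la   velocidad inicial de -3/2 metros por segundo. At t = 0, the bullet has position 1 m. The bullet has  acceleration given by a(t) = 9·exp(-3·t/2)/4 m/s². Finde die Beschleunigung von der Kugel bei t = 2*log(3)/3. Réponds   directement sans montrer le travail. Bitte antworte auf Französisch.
La réponse est 3/4.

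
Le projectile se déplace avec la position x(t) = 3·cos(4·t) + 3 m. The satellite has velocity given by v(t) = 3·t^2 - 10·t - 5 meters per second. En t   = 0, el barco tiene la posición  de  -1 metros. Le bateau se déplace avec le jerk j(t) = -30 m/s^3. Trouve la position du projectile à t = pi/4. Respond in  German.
Mit x(t) = 3·cos(4·t) + 3 und Einsetzen von t = pi/4, finden wir x = 0.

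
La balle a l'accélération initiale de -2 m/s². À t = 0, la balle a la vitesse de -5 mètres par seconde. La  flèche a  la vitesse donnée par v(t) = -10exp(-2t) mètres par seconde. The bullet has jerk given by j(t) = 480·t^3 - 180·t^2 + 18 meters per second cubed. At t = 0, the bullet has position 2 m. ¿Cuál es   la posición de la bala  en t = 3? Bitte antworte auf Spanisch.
Debemos encontrar la antiderivada de nuestra ecuación de la sacudida j(t) = 480·t^3 - 180·t^2 + 18 3 veces. Tomando ∫j(t)dt y aplicando a(0) = -2, encontramos a(t) = 120·t^4 - 60·t^3 + 18·t - 2. Tomando ∫a(t)dt y aplicando v(0) = -5, encontramos v(t) = 24·t^5 - 15·t^4 + 9·t^2 - 2·t - 5. La antiderivada de la velocidad, con x(0) = 2, da la posición: x(t) = 4·t^6 - 3·t^5 + 3·t^3 - t^2 - 5·t + 2. Usando x(t) = 4·t^6 - 3·t^5 + 3·t^3 - t^2 - 5·t + 2 y sustituyendo t = 3, encontramos x = 2246.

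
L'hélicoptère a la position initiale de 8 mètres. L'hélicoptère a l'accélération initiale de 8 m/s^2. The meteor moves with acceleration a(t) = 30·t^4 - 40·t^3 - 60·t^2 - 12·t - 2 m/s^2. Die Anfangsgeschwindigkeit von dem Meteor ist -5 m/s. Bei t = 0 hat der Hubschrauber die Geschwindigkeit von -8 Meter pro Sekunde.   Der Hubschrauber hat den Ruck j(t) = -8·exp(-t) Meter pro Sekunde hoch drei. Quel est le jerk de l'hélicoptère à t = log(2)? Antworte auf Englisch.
Using j(t) = -8·exp(-t) and substituting t = log(2), we find j = -4.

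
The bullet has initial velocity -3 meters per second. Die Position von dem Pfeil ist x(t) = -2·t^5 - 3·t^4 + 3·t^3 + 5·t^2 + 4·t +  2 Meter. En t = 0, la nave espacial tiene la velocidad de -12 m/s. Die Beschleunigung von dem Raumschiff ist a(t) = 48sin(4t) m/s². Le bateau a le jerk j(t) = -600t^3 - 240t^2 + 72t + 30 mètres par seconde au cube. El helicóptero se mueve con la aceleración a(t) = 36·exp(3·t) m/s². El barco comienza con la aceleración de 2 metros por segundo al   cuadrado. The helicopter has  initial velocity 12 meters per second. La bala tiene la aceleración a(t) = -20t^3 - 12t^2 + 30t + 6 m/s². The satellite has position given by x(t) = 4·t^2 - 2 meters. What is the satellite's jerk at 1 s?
To solve this, we need to take 3 derivatives of our position equation x(t) = 4·t^2 - 2. The derivative of position gives velocity: v(t) = 8·t. Taking d/dt of v(t), we find a(t) = 8. Differentiating acceleration, we get jerk: j(t) = 0. From the given jerk equation j(t) = 0, we substitute t = 1 to get j = 0.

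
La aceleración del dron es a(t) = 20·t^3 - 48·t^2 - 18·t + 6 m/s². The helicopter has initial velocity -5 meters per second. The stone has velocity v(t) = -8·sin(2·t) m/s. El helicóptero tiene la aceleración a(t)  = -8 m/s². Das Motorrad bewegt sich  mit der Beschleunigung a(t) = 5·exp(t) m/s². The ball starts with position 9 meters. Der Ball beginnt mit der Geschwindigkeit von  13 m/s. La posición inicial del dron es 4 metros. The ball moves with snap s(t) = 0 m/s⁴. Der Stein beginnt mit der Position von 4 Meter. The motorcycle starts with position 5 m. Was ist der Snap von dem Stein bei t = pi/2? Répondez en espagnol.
Partiendo de la velocidad v(t) = -8·sin(2·t), tomamos 3 derivadas. Tomando d/dt de v(t), encontramos a(t) = -16·cos(2·t). Derivando la aceleración, obtenemos la sacudida: j(t) = 32·sin(2·t). Derivando la sacudida, obtenemos el snap: s(t) = 64·cos(2·t). Usando s(t) = 64·cos(2·t) y sustituyendo t = pi/2, encontramos s = -64.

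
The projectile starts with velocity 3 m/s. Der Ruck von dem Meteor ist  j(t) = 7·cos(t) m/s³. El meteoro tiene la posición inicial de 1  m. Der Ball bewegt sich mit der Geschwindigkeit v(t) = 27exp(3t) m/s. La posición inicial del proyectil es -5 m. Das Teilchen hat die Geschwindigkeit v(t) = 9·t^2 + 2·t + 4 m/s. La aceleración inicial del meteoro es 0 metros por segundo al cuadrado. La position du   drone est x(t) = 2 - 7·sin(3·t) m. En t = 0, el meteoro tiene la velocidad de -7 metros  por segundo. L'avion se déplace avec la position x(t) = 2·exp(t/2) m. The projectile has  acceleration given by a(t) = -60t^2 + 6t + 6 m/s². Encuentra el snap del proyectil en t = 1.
Para resolver esto, necesitamos tomar 2 derivadas de nuestra ecuación de la aceleración a(t) = -60·t^2 + 6·t + 6. La derivada de la aceleración da la sacudida: j(t) = 6 - 120·t. Derivando la sacudida, obtenemos el snap: s(t) = -120. Usando s(t) = -120 y sustituyendo t = 1, encontramos s = -120.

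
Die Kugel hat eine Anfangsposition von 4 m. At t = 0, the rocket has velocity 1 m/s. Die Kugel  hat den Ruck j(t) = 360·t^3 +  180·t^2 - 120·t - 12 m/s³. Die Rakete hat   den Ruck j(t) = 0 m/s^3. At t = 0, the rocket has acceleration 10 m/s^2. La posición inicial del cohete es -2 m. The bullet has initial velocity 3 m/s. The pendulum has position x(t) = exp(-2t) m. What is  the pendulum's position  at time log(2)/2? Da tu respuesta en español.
Usando x(t) = exp(-2·t) y sustituyendo t = log(2)/2, encontramos x = 1/2.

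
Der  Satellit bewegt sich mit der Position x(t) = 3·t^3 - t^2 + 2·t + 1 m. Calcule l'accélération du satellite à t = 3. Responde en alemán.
Ausgehend von der Position x(t) = 3·t^3 - t^2 + 2·t + 1, nehmen wir 2 Ableitungen. Durch Ableiten von der Position erhalten wir die Geschwindigkeit: v(t) = 9·t^2 - 2·t + 2. Die Ableitung von der Geschwindigkeit ergibt die Beschleunigung: a(t) = 18·t - 2. Aus der Gleichung für die Beschleunigung a(t) = 18·t - 2, setzen wir t = 3 ein und erhalten a = 52.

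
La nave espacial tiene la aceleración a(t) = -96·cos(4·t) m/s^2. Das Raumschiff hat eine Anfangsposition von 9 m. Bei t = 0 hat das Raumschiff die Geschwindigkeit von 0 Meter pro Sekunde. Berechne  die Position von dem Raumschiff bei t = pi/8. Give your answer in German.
Um dies zu lösen, müssen wir 2 Integrale unserer Gleichung für die Beschleunigung a(t) = -96·cos(4·t) finden. Durch Integration von der Beschleunigung und Verwendung der Anfangsbedingung v(0) = 0, erhalten wir v(t) = -24·sin(4·t). Die Stammfunktion von der Geschwindigkeit ist die Position. Mit x(0) = 9 erhalten wir x(t) = 6·cos(4·t) + 3. Wir haben die Position x(t) = 6·cos(4·t) + 3. Durch Einsetzen von t = pi/8: x(pi/8) = 3.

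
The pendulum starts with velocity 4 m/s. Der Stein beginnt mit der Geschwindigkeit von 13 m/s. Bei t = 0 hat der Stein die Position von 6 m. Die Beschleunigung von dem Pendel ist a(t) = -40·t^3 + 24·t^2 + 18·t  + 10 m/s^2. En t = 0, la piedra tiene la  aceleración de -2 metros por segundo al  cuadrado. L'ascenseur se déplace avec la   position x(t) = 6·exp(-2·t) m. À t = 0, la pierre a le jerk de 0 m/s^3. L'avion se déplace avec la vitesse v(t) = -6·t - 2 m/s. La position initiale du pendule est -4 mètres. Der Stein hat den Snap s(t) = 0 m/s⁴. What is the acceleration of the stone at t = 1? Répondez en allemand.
Um dies zu lösen, müssen wir 2 Stammfunktionen unserer Gleichung für den Snap s(t) = 0 finden. Die Stammfunktion von dem Snap, mit j(0) = 0, ergibt den Ruck: j(t) = 0. Durch Integration von dem Ruck und Verwendung der Anfangsbedingung a(0) = -2, erhalten wir a(t) = -2. Wir haben die Beschleunigung a(t) = -2. Durch Einsetzen von t = 1: a(1) = -2.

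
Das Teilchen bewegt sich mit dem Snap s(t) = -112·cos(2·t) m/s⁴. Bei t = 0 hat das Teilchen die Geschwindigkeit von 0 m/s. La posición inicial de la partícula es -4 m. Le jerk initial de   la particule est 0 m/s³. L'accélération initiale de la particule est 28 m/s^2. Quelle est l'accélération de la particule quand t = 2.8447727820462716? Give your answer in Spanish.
Partiendo del snap s(t) = -112·cos(2·t), tomamos 2 integrales. Tomando ∫s(t)dt y aplicando j(0) = 0, encontramos j(t) = -56·sin(2·t). Tomando ∫j(t)dt y aplicando a(0) = 28, encontramos a(t) = 28·cos(2·t). De la ecuación de la aceleración a(t) = 28·cos(2·t), sustituimos t = 2.8447727820462716 para obtener a = 23.2094847138434.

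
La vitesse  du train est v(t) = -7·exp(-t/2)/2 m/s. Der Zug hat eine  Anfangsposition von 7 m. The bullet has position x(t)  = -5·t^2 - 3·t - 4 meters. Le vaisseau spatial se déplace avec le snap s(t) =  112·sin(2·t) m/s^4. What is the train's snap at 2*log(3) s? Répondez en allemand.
Wir müssen unsere Gleichung für die Geschwindigkeit v(t) = -7·exp(-t/2)/2 3-mal ableiten. Durch Ableiten von der Geschwindigkeit erhalten wir die Beschleunigung: a(t) = 7·exp(-t/2)/4. Durch Ableiten von der Beschleunigung erhalten wir den Ruck: j(t) = -7·exp(-t/2)/8. Mit d/dt von j(t) finden wir s(t) = 7·exp(-t/2)/16. Mit s(t) = 7·exp(-t/2)/16 und Einsetzen von t = 2*log(3), finden wir s = 7/48.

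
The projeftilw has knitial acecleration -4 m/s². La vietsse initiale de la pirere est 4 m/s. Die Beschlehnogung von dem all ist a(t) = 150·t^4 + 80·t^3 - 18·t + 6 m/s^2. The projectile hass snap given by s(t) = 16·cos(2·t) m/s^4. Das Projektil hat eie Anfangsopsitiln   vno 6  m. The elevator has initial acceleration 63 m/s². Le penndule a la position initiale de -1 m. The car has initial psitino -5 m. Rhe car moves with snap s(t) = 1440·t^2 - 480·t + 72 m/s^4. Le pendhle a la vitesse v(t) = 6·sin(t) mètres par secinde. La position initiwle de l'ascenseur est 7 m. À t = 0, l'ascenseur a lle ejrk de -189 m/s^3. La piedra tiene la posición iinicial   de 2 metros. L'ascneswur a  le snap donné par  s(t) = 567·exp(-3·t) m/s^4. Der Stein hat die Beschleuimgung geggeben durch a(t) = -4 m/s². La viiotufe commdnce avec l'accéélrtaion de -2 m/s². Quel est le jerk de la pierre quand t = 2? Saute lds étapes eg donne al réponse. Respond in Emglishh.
At t = 2, j = 0.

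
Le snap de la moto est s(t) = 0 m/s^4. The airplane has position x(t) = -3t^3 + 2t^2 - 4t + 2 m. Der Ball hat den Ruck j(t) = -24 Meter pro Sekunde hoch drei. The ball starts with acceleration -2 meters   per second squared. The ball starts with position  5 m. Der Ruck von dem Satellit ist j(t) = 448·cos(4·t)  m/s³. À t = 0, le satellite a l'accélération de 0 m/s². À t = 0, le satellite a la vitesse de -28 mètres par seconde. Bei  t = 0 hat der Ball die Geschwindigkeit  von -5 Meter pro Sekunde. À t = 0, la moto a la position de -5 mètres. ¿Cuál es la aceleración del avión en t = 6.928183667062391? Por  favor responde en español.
Debemos derivar nuestra ecuación de la posición x(t) = -3·t^3 + 2·t^2 - 4·t + 2 2 veces. Tomando d/dt de x(t), encontramos v(t) = -9·t^2 + 4·t - 4. Derivando la velocidad, obtenemos la aceleración: a(t) = 4 - 18·t. Tenemos la aceleración a(t) = 4 - 18·t. Sustituyendo t = 6.928183667062391: a(6.928183667062391) = -120.707306007123.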